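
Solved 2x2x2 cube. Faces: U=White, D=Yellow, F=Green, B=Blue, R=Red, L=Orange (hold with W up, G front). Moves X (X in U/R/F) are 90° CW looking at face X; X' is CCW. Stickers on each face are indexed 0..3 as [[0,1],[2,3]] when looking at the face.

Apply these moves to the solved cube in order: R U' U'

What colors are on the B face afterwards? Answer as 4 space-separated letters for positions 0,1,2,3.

After move 1 (R): R=RRRR U=WGWG F=GYGY D=YBYB B=WBWB
After move 2 (U'): U=GGWW F=OOGY R=GYRR B=RRWB L=WBOO
After move 3 (U'): U=GWGW F=WBGY R=OORR B=GYWB L=RROO
Query: B face = GYWB

Answer: G Y W B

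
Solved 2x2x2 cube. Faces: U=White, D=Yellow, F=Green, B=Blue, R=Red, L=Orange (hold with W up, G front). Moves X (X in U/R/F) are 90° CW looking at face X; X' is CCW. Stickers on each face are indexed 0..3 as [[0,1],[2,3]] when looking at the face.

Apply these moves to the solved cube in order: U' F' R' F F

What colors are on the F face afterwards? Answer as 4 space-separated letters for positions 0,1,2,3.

After move 1 (U'): U=WWWW F=OOGG R=GGRR B=RRBB L=BBOO
After move 2 (F'): F=OGOG U=WWGR R=YGYR D=BOYY L=BWOW
After move 3 (R'): R=GRYY U=WBGR F=OWOR D=BGYG B=YROB
After move 4 (F): F=OORW U=WBWW R=GRRY D=YGYG L=BBOG
After move 5 (F): F=ROWO U=WBGB R=WRWY D=RGYG L=BYOG
Query: F face = ROWO

Answer: R O W O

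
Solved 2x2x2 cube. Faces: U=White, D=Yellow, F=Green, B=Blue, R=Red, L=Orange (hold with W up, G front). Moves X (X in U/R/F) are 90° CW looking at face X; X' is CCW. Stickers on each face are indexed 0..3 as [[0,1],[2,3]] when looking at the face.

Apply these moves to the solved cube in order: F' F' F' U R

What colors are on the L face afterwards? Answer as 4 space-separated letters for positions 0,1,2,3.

After move 1 (F'): F=GGGG U=WWRR R=YRYR D=OOYY L=OWOW
After move 2 (F'): F=GGGG U=WWYY R=OROR D=WWYY L=OROR
After move 3 (F'): F=GGGG U=WWOO R=WRWR D=RRYY L=OYOY
After move 4 (U): U=OWOW F=WRGG R=BBWR B=OYBB L=GGOY
After move 5 (R): R=WBRB U=OROG F=WRGY D=RBYO B=WYWB
Query: L face = GGOY

Answer: G G O Y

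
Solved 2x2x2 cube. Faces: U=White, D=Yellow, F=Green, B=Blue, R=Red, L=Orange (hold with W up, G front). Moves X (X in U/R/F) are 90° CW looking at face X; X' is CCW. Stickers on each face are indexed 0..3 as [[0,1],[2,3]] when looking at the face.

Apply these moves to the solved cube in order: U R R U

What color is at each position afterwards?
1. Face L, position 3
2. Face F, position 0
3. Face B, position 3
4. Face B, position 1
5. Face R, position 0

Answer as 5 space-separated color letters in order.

After move 1 (U): U=WWWW F=RRGG R=BBRR B=OOBB L=GGOO
After move 2 (R): R=RBRB U=WRWG F=RYGY D=YBYO B=WOWB
After move 3 (R): R=RRBB U=WYWY F=RBGO D=YWYW B=GORB
After move 4 (U): U=WWYY F=RRGO R=GOBB B=GGRB L=RBOO
Query 1: L[3] = O
Query 2: F[0] = R
Query 3: B[3] = B
Query 4: B[1] = G
Query 5: R[0] = G

Answer: O R B G G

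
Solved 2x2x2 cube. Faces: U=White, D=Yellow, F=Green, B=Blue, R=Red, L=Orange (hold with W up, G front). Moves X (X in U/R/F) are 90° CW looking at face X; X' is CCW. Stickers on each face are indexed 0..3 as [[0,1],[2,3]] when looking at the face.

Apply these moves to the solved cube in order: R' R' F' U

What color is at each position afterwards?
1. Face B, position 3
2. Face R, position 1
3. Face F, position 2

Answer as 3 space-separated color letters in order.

Answer: B B G

Derivation:
After move 1 (R'): R=RRRR U=WBWB F=GWGW D=YGYG B=YBYB
After move 2 (R'): R=RRRR U=WYWY F=GBGB D=YWYW B=GBGB
After move 3 (F'): F=BBGG U=WYRR R=WRYR D=OOYW L=OYOW
After move 4 (U): U=RWRY F=WRGG R=GBYR B=OYGB L=BBOW
Query 1: B[3] = B
Query 2: R[1] = B
Query 3: F[2] = G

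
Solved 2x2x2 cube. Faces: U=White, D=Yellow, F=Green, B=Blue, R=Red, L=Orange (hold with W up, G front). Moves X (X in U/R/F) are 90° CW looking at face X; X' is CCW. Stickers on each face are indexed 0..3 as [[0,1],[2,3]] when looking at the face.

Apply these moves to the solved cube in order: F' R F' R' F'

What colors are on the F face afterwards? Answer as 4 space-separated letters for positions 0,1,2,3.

After move 1 (F'): F=GGGG U=WWRR R=YRYR D=OOYY L=OWOW
After move 2 (R): R=YYRR U=WGRG F=GOGY D=OBYB B=RBWB
After move 3 (F'): F=OYGG U=WGYR R=BYOR D=WWYB L=OGOR
After move 4 (R'): R=YRBO U=WWYR F=OGGR D=WYYG B=BBWB
After move 5 (F'): F=GROG U=WWYB R=YRWO D=GRYG L=OROY
Query: F face = GROG

Answer: G R O G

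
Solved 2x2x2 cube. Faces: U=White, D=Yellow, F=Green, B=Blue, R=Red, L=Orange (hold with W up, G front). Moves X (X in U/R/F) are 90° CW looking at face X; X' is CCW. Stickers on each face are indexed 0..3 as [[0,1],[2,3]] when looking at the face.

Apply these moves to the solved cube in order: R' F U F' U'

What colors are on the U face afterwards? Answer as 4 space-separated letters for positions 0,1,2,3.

Answer: W B O Y

Derivation:
After move 1 (R'): R=RRRR U=WBWB F=GWGW D=YGYG B=YBYB
After move 2 (F): F=GGWW U=WBOO R=WRBR D=RRYG L=OYOG
After move 3 (U): U=OWOB F=WRWW R=YBBR B=OYYB L=GGOG
After move 4 (F'): F=RWWW U=OWYB R=RBRR D=GGYG L=GBOO
After move 5 (U'): U=WBOY F=GBWW R=RWRR B=RBYB L=OYOO
Query: U face = WBOY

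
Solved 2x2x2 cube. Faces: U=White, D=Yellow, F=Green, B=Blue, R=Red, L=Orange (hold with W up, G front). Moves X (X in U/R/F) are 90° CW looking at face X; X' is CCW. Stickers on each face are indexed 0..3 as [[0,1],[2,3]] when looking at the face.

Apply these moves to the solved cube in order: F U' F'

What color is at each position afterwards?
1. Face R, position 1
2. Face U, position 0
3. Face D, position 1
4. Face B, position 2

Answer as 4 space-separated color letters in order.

Answer: G W Y B

Derivation:
After move 1 (F): F=GGGG U=WWOO R=WRWR D=RRYY L=OYOY
After move 2 (U'): U=WOWO F=OYGG R=GGWR B=WRBB L=BBOY
After move 3 (F'): F=YGOG U=WOGW R=RGRR D=BYYY L=BOOW
Query 1: R[1] = G
Query 2: U[0] = W
Query 3: D[1] = Y
Query 4: B[2] = B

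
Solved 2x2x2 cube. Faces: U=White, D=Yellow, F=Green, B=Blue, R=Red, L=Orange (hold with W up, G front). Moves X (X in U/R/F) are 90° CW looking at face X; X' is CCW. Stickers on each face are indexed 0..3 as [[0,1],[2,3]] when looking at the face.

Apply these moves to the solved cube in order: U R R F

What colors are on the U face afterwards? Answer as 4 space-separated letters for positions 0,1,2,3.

Answer: W Y O G

Derivation:
After move 1 (U): U=WWWW F=RRGG R=BBRR B=OOBB L=GGOO
After move 2 (R): R=RBRB U=WRWG F=RYGY D=YBYO B=WOWB
After move 3 (R): R=RRBB U=WYWY F=RBGO D=YWYW B=GORB
After move 4 (F): F=GROB U=WYOG R=WRYB D=BRYW L=GYOW
Query: U face = WYOG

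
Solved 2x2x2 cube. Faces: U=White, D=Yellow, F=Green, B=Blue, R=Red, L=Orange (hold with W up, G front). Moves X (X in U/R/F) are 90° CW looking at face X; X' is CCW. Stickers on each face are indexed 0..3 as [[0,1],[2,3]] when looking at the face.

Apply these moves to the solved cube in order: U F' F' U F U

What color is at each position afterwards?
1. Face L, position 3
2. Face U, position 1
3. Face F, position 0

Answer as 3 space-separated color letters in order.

After move 1 (U): U=WWWW F=RRGG R=BBRR B=OOBB L=GGOO
After move 2 (F'): F=RGRG U=WWBR R=YBYR D=GOYY L=GWOW
After move 3 (F'): F=GGRR U=WWYY R=OBGR D=WWYY L=GROB
After move 4 (U): U=YWYW F=OBRR R=OOGR B=GRBB L=GGOB
After move 5 (F): F=RORB U=YWBG R=YOWR D=GOYY L=GWOW
After move 6 (U): U=BYGW F=YORB R=GRWR B=GWBB L=ROOW
Query 1: L[3] = W
Query 2: U[1] = Y
Query 3: F[0] = Y

Answer: W Y Y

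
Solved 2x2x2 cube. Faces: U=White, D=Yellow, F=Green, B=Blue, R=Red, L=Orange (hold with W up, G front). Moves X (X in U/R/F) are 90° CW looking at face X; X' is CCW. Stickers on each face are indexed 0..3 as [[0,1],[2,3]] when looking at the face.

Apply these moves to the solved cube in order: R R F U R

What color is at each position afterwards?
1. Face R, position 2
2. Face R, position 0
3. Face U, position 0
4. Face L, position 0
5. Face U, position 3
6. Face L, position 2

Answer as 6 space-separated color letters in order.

After move 1 (R): R=RRRR U=WGWG F=GYGY D=YBYB B=WBWB
After move 2 (R): R=RRRR U=WYWY F=GBGB D=YWYW B=GBGB
After move 3 (F): F=GGBB U=WYOO R=WRYR D=RRYW L=OYOW
After move 4 (U): U=OWOY F=WRBB R=GBYR B=OYGB L=GGOW
After move 5 (R): R=YGRB U=OROB F=WRBW D=RGYO B=YYWB
Query 1: R[2] = R
Query 2: R[0] = Y
Query 3: U[0] = O
Query 4: L[0] = G
Query 5: U[3] = B
Query 6: L[2] = O

Answer: R Y O G B O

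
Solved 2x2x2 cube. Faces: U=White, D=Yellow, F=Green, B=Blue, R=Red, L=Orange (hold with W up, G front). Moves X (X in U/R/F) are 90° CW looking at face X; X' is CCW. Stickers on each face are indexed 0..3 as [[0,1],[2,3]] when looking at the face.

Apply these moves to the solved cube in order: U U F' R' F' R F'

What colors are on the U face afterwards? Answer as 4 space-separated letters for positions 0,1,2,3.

Answer: W R R Y

Derivation:
After move 1 (U): U=WWWW F=RRGG R=BBRR B=OOBB L=GGOO
After move 2 (U): U=WWWW F=BBGG R=OORR B=GGBB L=RROO
After move 3 (F'): F=BGBG U=WWOR R=YOYR D=ROYY L=RWOW
After move 4 (R'): R=ORYY U=WBOG F=BWBR D=RGYG B=YGOB
After move 5 (F'): F=WRBB U=WBOY R=GRRY D=WWYG L=RGOO
After move 6 (R): R=RGYR U=WROB F=WWBG D=WOYY B=YGBB
After move 7 (F'): F=WGWB U=WRRY R=OGWR D=GOYY L=RBOO
Query: U face = WRRY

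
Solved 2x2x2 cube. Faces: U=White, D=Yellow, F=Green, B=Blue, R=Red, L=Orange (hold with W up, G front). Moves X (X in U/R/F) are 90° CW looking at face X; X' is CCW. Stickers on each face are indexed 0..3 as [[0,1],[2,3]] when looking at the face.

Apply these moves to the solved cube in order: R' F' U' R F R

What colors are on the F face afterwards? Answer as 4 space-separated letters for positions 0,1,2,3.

Answer: G Y G G

Derivation:
After move 1 (R'): R=RRRR U=WBWB F=GWGW D=YGYG B=YBYB
After move 2 (F'): F=WWGG U=WBRR R=GRYR D=OOYG L=OBOW
After move 3 (U'): U=BRWR F=OBGG R=WWYR B=GRYB L=YBOW
After move 4 (R): R=YWRW U=BBWG F=OOGG D=OYYG B=RRRB
After move 5 (F): F=GOGO U=BBWB R=WWGW D=RYYG L=YOOY
After move 6 (R): R=GWWW U=BOWO F=GYGG D=RRYR B=BRBB
Query: F face = GYGG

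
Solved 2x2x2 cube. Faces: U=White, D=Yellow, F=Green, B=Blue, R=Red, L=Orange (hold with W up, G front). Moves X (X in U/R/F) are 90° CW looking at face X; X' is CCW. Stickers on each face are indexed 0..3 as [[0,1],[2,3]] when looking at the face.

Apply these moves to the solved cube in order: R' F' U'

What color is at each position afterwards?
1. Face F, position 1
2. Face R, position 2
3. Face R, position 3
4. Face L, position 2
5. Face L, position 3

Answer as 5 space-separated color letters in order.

After move 1 (R'): R=RRRR U=WBWB F=GWGW D=YGYG B=YBYB
After move 2 (F'): F=WWGG U=WBRR R=GRYR D=OOYG L=OBOW
After move 3 (U'): U=BRWR F=OBGG R=WWYR B=GRYB L=YBOW
Query 1: F[1] = B
Query 2: R[2] = Y
Query 3: R[3] = R
Query 4: L[2] = O
Query 5: L[3] = W

Answer: B Y R O W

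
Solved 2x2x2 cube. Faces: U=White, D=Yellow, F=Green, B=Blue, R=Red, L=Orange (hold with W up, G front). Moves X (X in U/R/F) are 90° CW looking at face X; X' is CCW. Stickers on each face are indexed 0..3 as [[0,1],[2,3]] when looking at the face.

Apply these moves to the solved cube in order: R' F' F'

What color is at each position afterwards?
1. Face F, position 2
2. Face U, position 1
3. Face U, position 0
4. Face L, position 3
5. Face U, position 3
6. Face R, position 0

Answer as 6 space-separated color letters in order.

Answer: W B W R Y O

Derivation:
After move 1 (R'): R=RRRR U=WBWB F=GWGW D=YGYG B=YBYB
After move 2 (F'): F=WWGG U=WBRR R=GRYR D=OOYG L=OBOW
After move 3 (F'): F=WGWG U=WBGY R=OROR D=BWYG L=OROR
Query 1: F[2] = W
Query 2: U[1] = B
Query 3: U[0] = W
Query 4: L[3] = R
Query 5: U[3] = Y
Query 6: R[0] = O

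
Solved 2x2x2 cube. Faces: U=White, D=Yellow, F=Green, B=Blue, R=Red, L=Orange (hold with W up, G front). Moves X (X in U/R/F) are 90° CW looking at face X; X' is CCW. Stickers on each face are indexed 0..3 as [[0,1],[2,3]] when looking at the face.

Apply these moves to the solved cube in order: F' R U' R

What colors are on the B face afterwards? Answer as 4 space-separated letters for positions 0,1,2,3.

After move 1 (F'): F=GGGG U=WWRR R=YRYR D=OOYY L=OWOW
After move 2 (R): R=YYRR U=WGRG F=GOGY D=OBYB B=RBWB
After move 3 (U'): U=GGWR F=OWGY R=GORR B=YYWB L=RBOW
After move 4 (R): R=RGRO U=GWWY F=OBGB D=OWYY B=RYGB
Query: B face = RYGB

Answer: R Y G B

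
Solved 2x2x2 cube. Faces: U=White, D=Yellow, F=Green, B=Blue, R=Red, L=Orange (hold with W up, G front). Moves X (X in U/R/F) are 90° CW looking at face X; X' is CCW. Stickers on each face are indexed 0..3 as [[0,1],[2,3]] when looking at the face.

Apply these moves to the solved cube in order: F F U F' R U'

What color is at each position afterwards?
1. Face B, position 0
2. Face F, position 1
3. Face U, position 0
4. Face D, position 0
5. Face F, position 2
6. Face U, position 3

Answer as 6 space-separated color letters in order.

Answer: W W G G O B

Derivation:
After move 1 (F): F=GGGG U=WWOO R=WRWR D=RRYY L=OYOY
After move 2 (F): F=GGGG U=WWYY R=OROR D=WWYY L=OROR
After move 3 (U): U=YWYW F=ORGG R=BBOR B=ORBB L=GGOR
After move 4 (F'): F=RGOG U=YWBO R=WBWR D=GRYY L=GWOY
After move 5 (R): R=WWRB U=YGBG F=RROY D=GBYO B=ORWB
After move 6 (U'): U=GGYB F=GWOY R=RRRB B=WWWB L=OROY
Query 1: B[0] = W
Query 2: F[1] = W
Query 3: U[0] = G
Query 4: D[0] = G
Query 5: F[2] = O
Query 6: U[3] = B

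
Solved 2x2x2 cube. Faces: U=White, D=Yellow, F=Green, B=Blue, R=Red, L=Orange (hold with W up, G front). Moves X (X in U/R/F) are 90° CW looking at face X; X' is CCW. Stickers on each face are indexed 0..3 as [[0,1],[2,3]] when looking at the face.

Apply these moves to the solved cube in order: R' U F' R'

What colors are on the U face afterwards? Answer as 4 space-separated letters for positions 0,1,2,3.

After move 1 (R'): R=RRRR U=WBWB F=GWGW D=YGYG B=YBYB
After move 2 (U): U=WWBB F=RRGW R=YBRR B=OOYB L=GWOO
After move 3 (F'): F=RWRG U=WWYR R=GBYR D=WOYG L=GBOB
After move 4 (R'): R=BRGY U=WYYO F=RWRR D=WWYG B=GOOB
Query: U face = WYYO

Answer: W Y Y O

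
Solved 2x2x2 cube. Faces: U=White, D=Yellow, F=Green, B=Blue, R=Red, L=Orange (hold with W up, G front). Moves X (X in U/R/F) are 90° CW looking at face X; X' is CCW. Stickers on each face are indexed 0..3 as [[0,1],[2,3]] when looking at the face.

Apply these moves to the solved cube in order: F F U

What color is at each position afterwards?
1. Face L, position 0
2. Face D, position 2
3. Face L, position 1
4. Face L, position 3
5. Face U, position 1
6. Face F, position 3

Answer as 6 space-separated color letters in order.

After move 1 (F): F=GGGG U=WWOO R=WRWR D=RRYY L=OYOY
After move 2 (F): F=GGGG U=WWYY R=OROR D=WWYY L=OROR
After move 3 (U): U=YWYW F=ORGG R=BBOR B=ORBB L=GGOR
Query 1: L[0] = G
Query 2: D[2] = Y
Query 3: L[1] = G
Query 4: L[3] = R
Query 5: U[1] = W
Query 6: F[3] = G

Answer: G Y G R W G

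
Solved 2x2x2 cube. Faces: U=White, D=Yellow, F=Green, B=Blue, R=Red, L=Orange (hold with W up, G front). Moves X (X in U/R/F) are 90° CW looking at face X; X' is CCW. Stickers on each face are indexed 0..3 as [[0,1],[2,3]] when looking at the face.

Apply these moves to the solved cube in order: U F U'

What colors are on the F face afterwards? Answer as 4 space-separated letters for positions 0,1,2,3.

Answer: G Y G R

Derivation:
After move 1 (U): U=WWWW F=RRGG R=BBRR B=OOBB L=GGOO
After move 2 (F): F=GRGR U=WWOG R=WBWR D=RBYY L=GYOY
After move 3 (U'): U=WGWO F=GYGR R=GRWR B=WBBB L=OOOY
Query: F face = GYGR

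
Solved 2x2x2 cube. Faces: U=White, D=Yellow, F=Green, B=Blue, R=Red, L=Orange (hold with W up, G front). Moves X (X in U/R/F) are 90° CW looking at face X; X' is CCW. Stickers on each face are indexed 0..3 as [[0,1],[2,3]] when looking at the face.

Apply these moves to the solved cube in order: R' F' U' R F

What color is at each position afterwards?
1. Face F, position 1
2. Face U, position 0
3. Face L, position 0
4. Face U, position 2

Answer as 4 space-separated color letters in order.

Answer: O B Y W

Derivation:
After move 1 (R'): R=RRRR U=WBWB F=GWGW D=YGYG B=YBYB
After move 2 (F'): F=WWGG U=WBRR R=GRYR D=OOYG L=OBOW
After move 3 (U'): U=BRWR F=OBGG R=WWYR B=GRYB L=YBOW
After move 4 (R): R=YWRW U=BBWG F=OOGG D=OYYG B=RRRB
After move 5 (F): F=GOGO U=BBWB R=WWGW D=RYYG L=YOOY
Query 1: F[1] = O
Query 2: U[0] = B
Query 3: L[0] = Y
Query 4: U[2] = W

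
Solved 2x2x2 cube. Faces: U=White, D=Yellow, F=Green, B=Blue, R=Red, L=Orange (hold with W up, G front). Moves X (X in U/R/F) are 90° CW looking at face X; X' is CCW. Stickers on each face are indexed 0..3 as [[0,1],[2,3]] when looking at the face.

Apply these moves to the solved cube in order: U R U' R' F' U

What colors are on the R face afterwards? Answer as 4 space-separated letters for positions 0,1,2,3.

Answer: O B Y R

Derivation:
After move 1 (U): U=WWWW F=RRGG R=BBRR B=OOBB L=GGOO
After move 2 (R): R=RBRB U=WRWG F=RYGY D=YBYO B=WOWB
After move 3 (U'): U=RGWW F=GGGY R=RYRB B=RBWB L=WOOO
After move 4 (R'): R=YBRR U=RWWR F=GGGW D=YGYY B=OBBB
After move 5 (F'): F=GWGG U=RWYR R=GBYR D=OOYY L=WROW
After move 6 (U): U=YRRW F=GBGG R=OBYR B=WRBB L=GWOW
Query: R face = OBYR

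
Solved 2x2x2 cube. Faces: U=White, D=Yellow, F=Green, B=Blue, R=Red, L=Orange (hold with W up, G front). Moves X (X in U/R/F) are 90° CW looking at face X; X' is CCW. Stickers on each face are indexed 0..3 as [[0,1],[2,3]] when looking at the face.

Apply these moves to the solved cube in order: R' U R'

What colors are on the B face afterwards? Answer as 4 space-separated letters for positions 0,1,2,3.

Answer: G O G B

Derivation:
After move 1 (R'): R=RRRR U=WBWB F=GWGW D=YGYG B=YBYB
After move 2 (U): U=WWBB F=RRGW R=YBRR B=OOYB L=GWOO
After move 3 (R'): R=BRYR U=WYBO F=RWGB D=YRYW B=GOGB
Query: B face = GOGB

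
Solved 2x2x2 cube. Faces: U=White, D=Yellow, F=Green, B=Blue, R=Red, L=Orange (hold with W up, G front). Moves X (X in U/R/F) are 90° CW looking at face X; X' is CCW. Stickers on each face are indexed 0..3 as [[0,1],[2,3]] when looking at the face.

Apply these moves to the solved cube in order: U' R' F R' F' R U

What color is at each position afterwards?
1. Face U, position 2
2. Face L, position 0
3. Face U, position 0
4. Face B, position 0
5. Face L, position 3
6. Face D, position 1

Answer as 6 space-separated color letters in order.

After move 1 (U'): U=WWWW F=OOGG R=GGRR B=RRBB L=BBOO
After move 2 (R'): R=GRGR U=WBWR F=OWGW D=YOYG B=YRYB
After move 3 (F): F=GOWW U=WBOB R=WRRR D=GGYG L=BYOO
After move 4 (R'): R=RRWR U=WYOY F=GBWB D=GOYW B=GRGB
After move 5 (F'): F=BBGW U=WYRW R=ORGR D=YOYW L=BYOO
After move 6 (R): R=GORR U=WBRW F=BOGW D=YGYG B=WRYB
After move 7 (U): U=RWWB F=GOGW R=WRRR B=BYYB L=BOOO
Query 1: U[2] = W
Query 2: L[0] = B
Query 3: U[0] = R
Query 4: B[0] = B
Query 5: L[3] = O
Query 6: D[1] = G

Answer: W B R B O G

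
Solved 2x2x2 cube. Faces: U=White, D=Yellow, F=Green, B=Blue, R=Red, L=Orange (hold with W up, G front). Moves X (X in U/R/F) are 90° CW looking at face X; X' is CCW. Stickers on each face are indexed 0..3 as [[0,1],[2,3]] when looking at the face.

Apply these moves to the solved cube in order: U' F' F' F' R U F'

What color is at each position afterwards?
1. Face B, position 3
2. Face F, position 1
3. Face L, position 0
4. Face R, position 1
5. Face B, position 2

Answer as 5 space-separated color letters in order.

Answer: B Y G R W

Derivation:
After move 1 (U'): U=WWWW F=OOGG R=GGRR B=RRBB L=BBOO
After move 2 (F'): F=OGOG U=WWGR R=YGYR D=BOYY L=BWOW
After move 3 (F'): F=GGOO U=WWYY R=OGBR D=WWYY L=BROG
After move 4 (F'): F=GOGO U=WWOB R=WGWR D=RGYY L=BYOY
After move 5 (R): R=WWRG U=WOOO F=GGGY D=RBYR B=BRWB
After move 6 (U): U=OWOO F=WWGY R=BRRG B=BYWB L=GGOY
After move 7 (F'): F=WYWG U=OWBR R=BRRG D=GYYR L=GOOO
Query 1: B[3] = B
Query 2: F[1] = Y
Query 3: L[0] = G
Query 4: R[1] = R
Query 5: B[2] = W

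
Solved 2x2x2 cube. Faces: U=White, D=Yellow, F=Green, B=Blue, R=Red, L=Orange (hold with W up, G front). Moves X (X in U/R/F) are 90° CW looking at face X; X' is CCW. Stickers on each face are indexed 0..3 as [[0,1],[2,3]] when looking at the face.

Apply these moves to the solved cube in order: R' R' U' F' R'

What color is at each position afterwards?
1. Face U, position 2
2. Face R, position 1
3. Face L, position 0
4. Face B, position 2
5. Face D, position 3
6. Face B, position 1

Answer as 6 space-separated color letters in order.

After move 1 (R'): R=RRRR U=WBWB F=GWGW D=YGYG B=YBYB
After move 2 (R'): R=RRRR U=WYWY F=GBGB D=YWYW B=GBGB
After move 3 (U'): U=YYWW F=OOGB R=GBRR B=RRGB L=GBOO
After move 4 (F'): F=OBOG U=YYGR R=WBYR D=BOYW L=GWOW
After move 5 (R'): R=BRWY U=YGGR F=OYOR D=BBYG B=WROB
Query 1: U[2] = G
Query 2: R[1] = R
Query 3: L[0] = G
Query 4: B[2] = O
Query 5: D[3] = G
Query 6: B[1] = R

Answer: G R G O G R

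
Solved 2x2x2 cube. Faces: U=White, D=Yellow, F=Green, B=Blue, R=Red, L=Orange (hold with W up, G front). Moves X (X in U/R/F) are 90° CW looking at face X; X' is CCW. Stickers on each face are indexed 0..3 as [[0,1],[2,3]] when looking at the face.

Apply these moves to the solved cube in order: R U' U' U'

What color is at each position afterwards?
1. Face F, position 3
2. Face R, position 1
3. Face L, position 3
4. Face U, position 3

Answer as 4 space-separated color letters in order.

Answer: Y B O G

Derivation:
After move 1 (R): R=RRRR U=WGWG F=GYGY D=YBYB B=WBWB
After move 2 (U'): U=GGWW F=OOGY R=GYRR B=RRWB L=WBOO
After move 3 (U'): U=GWGW F=WBGY R=OORR B=GYWB L=RROO
After move 4 (U'): U=WWGG F=RRGY R=WBRR B=OOWB L=GYOO
Query 1: F[3] = Y
Query 2: R[1] = B
Query 3: L[3] = O
Query 4: U[3] = G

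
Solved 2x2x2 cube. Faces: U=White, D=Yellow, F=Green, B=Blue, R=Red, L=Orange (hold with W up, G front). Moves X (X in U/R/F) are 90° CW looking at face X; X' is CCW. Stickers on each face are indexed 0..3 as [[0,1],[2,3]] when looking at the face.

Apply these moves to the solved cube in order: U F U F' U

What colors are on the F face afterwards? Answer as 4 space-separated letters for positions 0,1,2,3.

Answer: B O W G

Derivation:
After move 1 (U): U=WWWW F=RRGG R=BBRR B=OOBB L=GGOO
After move 2 (F): F=GRGR U=WWOG R=WBWR D=RBYY L=GYOY
After move 3 (U): U=OWGW F=WBGR R=OOWR B=GYBB L=GROY
After move 4 (F'): F=BRWG U=OWOW R=BORR D=RYYY L=GWOG
After move 5 (U): U=OOWW F=BOWG R=GYRR B=GWBB L=BROG
Query: F face = BOWG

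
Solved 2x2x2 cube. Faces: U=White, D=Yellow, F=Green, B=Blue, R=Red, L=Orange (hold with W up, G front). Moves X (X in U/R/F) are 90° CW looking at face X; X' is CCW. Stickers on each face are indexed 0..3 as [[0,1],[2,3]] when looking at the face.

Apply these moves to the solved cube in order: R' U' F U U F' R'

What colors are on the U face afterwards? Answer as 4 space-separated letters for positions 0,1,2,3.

After move 1 (R'): R=RRRR U=WBWB F=GWGW D=YGYG B=YBYB
After move 2 (U'): U=BBWW F=OOGW R=GWRR B=RRYB L=YBOO
After move 3 (F): F=GOWO U=BBOB R=WWWR D=RGYG L=YYOG
After move 4 (U): U=OBBB F=WWWO R=RRWR B=YYYB L=GOOG
After move 5 (U): U=BOBB F=RRWO R=YYWR B=GOYB L=WWOG
After move 6 (F'): F=RORW U=BOYW R=GYRR D=WGYG L=WBOB
After move 7 (R'): R=YRGR U=BYYG F=RORW D=WOYW B=GOGB
Query: U face = BYYG

Answer: B Y Y G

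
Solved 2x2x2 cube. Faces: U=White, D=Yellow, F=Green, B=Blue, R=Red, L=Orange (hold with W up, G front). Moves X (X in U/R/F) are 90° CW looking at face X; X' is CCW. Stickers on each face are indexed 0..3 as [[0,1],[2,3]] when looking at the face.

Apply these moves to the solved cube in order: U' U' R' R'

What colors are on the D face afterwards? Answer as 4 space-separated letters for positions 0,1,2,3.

After move 1 (U'): U=WWWW F=OOGG R=GGRR B=RRBB L=BBOO
After move 2 (U'): U=WWWW F=BBGG R=OORR B=GGBB L=RROO
After move 3 (R'): R=OROR U=WBWG F=BWGW D=YBYG B=YGYB
After move 4 (R'): R=RROO U=WYWY F=BBGG D=YWYW B=GGBB
Query: D face = YWYW

Answer: Y W Y W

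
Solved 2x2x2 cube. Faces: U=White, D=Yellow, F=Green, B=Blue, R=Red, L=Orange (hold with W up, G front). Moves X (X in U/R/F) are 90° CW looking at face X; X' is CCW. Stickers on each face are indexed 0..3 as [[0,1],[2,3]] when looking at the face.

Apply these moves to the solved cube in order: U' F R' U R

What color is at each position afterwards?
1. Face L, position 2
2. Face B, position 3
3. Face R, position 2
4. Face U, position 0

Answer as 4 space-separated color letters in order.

Answer: O B W O

Derivation:
After move 1 (U'): U=WWWW F=OOGG R=GGRR B=RRBB L=BBOO
After move 2 (F): F=GOGO U=WWOB R=WGWR D=RGYY L=BYOY
After move 3 (R'): R=GRWW U=WBOR F=GWGB D=ROYO B=YRGB
After move 4 (U): U=OWRB F=GRGB R=YRWW B=BYGB L=GWOY
After move 5 (R): R=WYWR U=ORRB F=GOGO D=RGYB B=BYWB
Query 1: L[2] = O
Query 2: B[3] = B
Query 3: R[2] = W
Query 4: U[0] = O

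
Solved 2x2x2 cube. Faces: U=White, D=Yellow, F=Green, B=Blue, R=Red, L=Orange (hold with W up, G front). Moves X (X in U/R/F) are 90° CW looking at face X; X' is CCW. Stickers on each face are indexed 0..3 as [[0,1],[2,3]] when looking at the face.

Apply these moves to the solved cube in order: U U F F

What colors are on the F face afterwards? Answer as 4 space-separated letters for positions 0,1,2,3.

After move 1 (U): U=WWWW F=RRGG R=BBRR B=OOBB L=GGOO
After move 2 (U): U=WWWW F=BBGG R=OORR B=GGBB L=RROO
After move 3 (F): F=GBGB U=WWOR R=WOWR D=ROYY L=RYOY
After move 4 (F): F=GGBB U=WWYY R=OORR D=WWYY L=RROO
Query: F face = GGBB

Answer: G G B B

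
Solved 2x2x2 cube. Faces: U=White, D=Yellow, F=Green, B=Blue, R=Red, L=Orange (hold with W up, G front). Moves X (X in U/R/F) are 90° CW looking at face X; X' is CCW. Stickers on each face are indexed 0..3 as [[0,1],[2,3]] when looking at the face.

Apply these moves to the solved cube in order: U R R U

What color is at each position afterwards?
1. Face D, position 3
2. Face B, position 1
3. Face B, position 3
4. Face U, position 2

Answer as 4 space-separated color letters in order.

Answer: W G B Y

Derivation:
After move 1 (U): U=WWWW F=RRGG R=BBRR B=OOBB L=GGOO
After move 2 (R): R=RBRB U=WRWG F=RYGY D=YBYO B=WOWB
After move 3 (R): R=RRBB U=WYWY F=RBGO D=YWYW B=GORB
After move 4 (U): U=WWYY F=RRGO R=GOBB B=GGRB L=RBOO
Query 1: D[3] = W
Query 2: B[1] = G
Query 3: B[3] = B
Query 4: U[2] = Y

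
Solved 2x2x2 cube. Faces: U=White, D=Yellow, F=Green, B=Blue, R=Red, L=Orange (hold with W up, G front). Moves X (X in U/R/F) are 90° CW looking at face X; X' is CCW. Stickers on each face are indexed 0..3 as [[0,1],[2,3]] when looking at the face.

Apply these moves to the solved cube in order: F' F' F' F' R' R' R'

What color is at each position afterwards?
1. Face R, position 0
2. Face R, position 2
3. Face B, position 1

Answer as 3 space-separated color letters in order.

After move 1 (F'): F=GGGG U=WWRR R=YRYR D=OOYY L=OWOW
After move 2 (F'): F=GGGG U=WWYY R=OROR D=WWYY L=OROR
After move 3 (F'): F=GGGG U=WWOO R=WRWR D=RRYY L=OYOY
After move 4 (F'): F=GGGG U=WWWW R=RRRR D=YYYY L=OOOO
After move 5 (R'): R=RRRR U=WBWB F=GWGW D=YGYG B=YBYB
After move 6 (R'): R=RRRR U=WYWY F=GBGB D=YWYW B=GBGB
After move 7 (R'): R=RRRR U=WGWG F=GYGY D=YBYB B=WBWB
Query 1: R[0] = R
Query 2: R[2] = R
Query 3: B[1] = B

Answer: R R B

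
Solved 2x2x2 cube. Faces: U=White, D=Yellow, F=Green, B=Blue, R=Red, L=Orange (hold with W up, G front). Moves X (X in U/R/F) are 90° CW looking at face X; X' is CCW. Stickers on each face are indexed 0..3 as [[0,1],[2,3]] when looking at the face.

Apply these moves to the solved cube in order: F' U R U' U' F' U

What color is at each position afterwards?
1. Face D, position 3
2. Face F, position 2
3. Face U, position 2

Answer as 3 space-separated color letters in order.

After move 1 (F'): F=GGGG U=WWRR R=YRYR D=OOYY L=OWOW
After move 2 (U): U=RWRW F=YRGG R=BBYR B=OWBB L=GGOW
After move 3 (R): R=YBRB U=RRRG F=YOGY D=OBYO B=WWWB
After move 4 (U'): U=RGRR F=GGGY R=YORB B=YBWB L=WWOW
After move 5 (U'): U=GRRR F=WWGY R=GGRB B=YOWB L=YBOW
After move 6 (F'): F=WYWG U=GRGR R=BGOB D=BWYO L=YROR
After move 7 (U): U=GGRR F=BGWG R=YOOB B=YRWB L=WYOR
Query 1: D[3] = O
Query 2: F[2] = W
Query 3: U[2] = R

Answer: O W R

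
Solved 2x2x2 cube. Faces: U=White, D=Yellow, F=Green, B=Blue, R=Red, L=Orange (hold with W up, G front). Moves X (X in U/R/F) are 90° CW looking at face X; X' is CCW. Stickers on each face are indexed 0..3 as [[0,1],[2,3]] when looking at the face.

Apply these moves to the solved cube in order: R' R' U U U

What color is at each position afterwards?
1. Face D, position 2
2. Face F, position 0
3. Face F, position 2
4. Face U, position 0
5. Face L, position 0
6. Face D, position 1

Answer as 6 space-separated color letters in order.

After move 1 (R'): R=RRRR U=WBWB F=GWGW D=YGYG B=YBYB
After move 2 (R'): R=RRRR U=WYWY F=GBGB D=YWYW B=GBGB
After move 3 (U): U=WWYY F=RRGB R=GBRR B=OOGB L=GBOO
After move 4 (U): U=YWYW F=GBGB R=OORR B=GBGB L=RROO
After move 5 (U): U=YYWW F=OOGB R=GBRR B=RRGB L=GBOO
Query 1: D[2] = Y
Query 2: F[0] = O
Query 3: F[2] = G
Query 4: U[0] = Y
Query 5: L[0] = G
Query 6: D[1] = W

Answer: Y O G Y G W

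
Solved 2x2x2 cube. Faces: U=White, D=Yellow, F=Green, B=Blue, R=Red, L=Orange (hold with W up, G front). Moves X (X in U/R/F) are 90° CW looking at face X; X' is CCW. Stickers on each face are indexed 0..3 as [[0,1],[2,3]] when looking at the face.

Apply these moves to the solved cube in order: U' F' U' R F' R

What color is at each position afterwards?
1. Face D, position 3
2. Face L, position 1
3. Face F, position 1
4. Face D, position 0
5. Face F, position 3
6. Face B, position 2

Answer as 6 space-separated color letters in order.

Answer: G G W R Y W

Derivation:
After move 1 (U'): U=WWWW F=OOGG R=GGRR B=RRBB L=BBOO
After move 2 (F'): F=OGOG U=WWGR R=YGYR D=BOYY L=BWOW
After move 3 (U'): U=WRWG F=BWOG R=OGYR B=YGBB L=RROW
After move 4 (R): R=YORG U=WWWG F=BOOY D=BBYY B=GGRB
After move 5 (F'): F=OYBO U=WWYR R=BOBG D=RWYY L=RGOW
After move 6 (R): R=BBGO U=WYYO F=OWBY D=RRYG B=RGWB
Query 1: D[3] = G
Query 2: L[1] = G
Query 3: F[1] = W
Query 4: D[0] = R
Query 5: F[3] = Y
Query 6: B[2] = W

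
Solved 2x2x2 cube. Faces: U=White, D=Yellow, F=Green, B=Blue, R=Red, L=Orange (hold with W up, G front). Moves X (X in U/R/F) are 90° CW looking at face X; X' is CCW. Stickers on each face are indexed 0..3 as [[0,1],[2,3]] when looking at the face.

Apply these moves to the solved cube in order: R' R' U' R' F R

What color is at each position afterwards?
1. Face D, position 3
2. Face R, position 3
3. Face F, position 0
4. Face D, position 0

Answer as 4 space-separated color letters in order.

Answer: W R G G

Derivation:
After move 1 (R'): R=RRRR U=WBWB F=GWGW D=YGYG B=YBYB
After move 2 (R'): R=RRRR U=WYWY F=GBGB D=YWYW B=GBGB
After move 3 (U'): U=YYWW F=OOGB R=GBRR B=RRGB L=GBOO
After move 4 (R'): R=BRGR U=YGWR F=OYGW D=YOYB B=WRWB
After move 5 (F): F=GOWY U=YGOB R=WRRR D=GBYB L=GYOO
After move 6 (R): R=RWRR U=YOOY F=GBWB D=GWYW B=BRGB
Query 1: D[3] = W
Query 2: R[3] = R
Query 3: F[0] = G
Query 4: D[0] = G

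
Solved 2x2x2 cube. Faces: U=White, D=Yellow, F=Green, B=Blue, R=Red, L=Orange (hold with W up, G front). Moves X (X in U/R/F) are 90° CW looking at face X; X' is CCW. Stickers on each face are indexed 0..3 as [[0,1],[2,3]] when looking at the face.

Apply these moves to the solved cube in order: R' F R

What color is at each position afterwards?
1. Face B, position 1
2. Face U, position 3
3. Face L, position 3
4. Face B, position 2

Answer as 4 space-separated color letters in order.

After move 1 (R'): R=RRRR U=WBWB F=GWGW D=YGYG B=YBYB
After move 2 (F): F=GGWW U=WBOO R=WRBR D=RRYG L=OYOG
After move 3 (R): R=BWRR U=WGOW F=GRWG D=RYYY B=OBBB
Query 1: B[1] = B
Query 2: U[3] = W
Query 3: L[3] = G
Query 4: B[2] = B

Answer: B W G B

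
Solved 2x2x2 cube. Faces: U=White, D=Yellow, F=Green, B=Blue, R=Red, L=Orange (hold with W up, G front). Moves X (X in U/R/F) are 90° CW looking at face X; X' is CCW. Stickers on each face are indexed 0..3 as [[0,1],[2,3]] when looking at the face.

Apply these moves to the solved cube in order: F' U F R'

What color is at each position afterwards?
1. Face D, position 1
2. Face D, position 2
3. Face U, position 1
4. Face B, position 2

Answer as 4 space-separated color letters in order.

After move 1 (F'): F=GGGG U=WWRR R=YRYR D=OOYY L=OWOW
After move 2 (U): U=RWRW F=YRGG R=BBYR B=OWBB L=GGOW
After move 3 (F): F=GYGR U=RWWG R=RBWR D=YBYY L=GOOO
After move 4 (R'): R=BRRW U=RBWO F=GWGG D=YYYR B=YWBB
Query 1: D[1] = Y
Query 2: D[2] = Y
Query 3: U[1] = B
Query 4: B[2] = B

Answer: Y Y B B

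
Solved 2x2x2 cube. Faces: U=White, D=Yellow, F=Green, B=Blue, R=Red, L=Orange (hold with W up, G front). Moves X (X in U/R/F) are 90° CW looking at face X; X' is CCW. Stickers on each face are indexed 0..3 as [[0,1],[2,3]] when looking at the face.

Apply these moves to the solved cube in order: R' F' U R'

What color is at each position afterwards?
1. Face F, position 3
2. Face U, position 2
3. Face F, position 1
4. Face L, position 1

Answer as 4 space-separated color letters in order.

Answer: B R W W

Derivation:
After move 1 (R'): R=RRRR U=WBWB F=GWGW D=YGYG B=YBYB
After move 2 (F'): F=WWGG U=WBRR R=GRYR D=OOYG L=OBOW
After move 3 (U): U=RWRB F=GRGG R=YBYR B=OBYB L=WWOW
After move 4 (R'): R=BRYY U=RYRO F=GWGB D=ORYG B=GBOB
Query 1: F[3] = B
Query 2: U[2] = R
Query 3: F[1] = W
Query 4: L[1] = W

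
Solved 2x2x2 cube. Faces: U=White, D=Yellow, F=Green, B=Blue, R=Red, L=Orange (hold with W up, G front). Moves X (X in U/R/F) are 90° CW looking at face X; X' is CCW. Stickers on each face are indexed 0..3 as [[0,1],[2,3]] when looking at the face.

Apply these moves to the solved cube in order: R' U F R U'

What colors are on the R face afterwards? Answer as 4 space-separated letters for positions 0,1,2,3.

Answer: G Y R B

Derivation:
After move 1 (R'): R=RRRR U=WBWB F=GWGW D=YGYG B=YBYB
After move 2 (U): U=WWBB F=RRGW R=YBRR B=OOYB L=GWOO
After move 3 (F): F=GRWR U=WWOW R=BBBR D=RYYG L=GYOG
After move 4 (R): R=BBRB U=WROR F=GYWG D=RYYO B=WOWB
After move 5 (U'): U=RRWO F=GYWG R=GYRB B=BBWB L=WOOG
Query: R face = GYRB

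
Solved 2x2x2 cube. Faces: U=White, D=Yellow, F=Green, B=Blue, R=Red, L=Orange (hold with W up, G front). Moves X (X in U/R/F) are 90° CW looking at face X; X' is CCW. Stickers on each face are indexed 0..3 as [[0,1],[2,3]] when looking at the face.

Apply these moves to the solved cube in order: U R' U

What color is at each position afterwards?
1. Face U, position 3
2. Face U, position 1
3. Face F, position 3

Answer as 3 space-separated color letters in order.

After move 1 (U): U=WWWW F=RRGG R=BBRR B=OOBB L=GGOO
After move 2 (R'): R=BRBR U=WBWO F=RWGW D=YRYG B=YOYB
After move 3 (U): U=WWOB F=BRGW R=YOBR B=GGYB L=RWOO
Query 1: U[3] = B
Query 2: U[1] = W
Query 3: F[3] = W

Answer: B W W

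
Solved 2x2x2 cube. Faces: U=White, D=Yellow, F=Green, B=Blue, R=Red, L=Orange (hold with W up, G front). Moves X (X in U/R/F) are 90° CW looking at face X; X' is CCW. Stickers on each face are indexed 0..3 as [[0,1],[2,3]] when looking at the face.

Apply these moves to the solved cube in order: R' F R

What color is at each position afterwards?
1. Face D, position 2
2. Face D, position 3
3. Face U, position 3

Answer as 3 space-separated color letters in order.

After move 1 (R'): R=RRRR U=WBWB F=GWGW D=YGYG B=YBYB
After move 2 (F): F=GGWW U=WBOO R=WRBR D=RRYG L=OYOG
After move 3 (R): R=BWRR U=WGOW F=GRWG D=RYYY B=OBBB
Query 1: D[2] = Y
Query 2: D[3] = Y
Query 3: U[3] = W

Answer: Y Y W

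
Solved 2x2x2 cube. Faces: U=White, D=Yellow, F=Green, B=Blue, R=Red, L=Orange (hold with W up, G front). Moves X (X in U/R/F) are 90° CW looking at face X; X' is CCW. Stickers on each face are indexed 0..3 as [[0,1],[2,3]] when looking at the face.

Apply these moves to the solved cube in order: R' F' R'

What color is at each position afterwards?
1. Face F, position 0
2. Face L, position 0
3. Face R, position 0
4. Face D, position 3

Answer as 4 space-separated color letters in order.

After move 1 (R'): R=RRRR U=WBWB F=GWGW D=YGYG B=YBYB
After move 2 (F'): F=WWGG U=WBRR R=GRYR D=OOYG L=OBOW
After move 3 (R'): R=RRGY U=WYRY F=WBGR D=OWYG B=GBOB
Query 1: F[0] = W
Query 2: L[0] = O
Query 3: R[0] = R
Query 4: D[3] = G

Answer: W O R G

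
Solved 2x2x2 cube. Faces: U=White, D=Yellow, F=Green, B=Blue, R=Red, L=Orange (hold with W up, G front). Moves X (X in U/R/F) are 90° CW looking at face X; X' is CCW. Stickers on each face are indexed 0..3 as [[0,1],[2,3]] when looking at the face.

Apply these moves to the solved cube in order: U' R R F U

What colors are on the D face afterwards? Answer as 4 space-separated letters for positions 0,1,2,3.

After move 1 (U'): U=WWWW F=OOGG R=GGRR B=RRBB L=BBOO
After move 2 (R): R=RGRG U=WOWG F=OYGY D=YBYR B=WRWB
After move 3 (R): R=RRGG U=WYWY F=OBGR D=YWYW B=GROB
After move 4 (F): F=GORB U=WYOB R=WRYG D=GRYW L=BYOW
After move 5 (U): U=OWBY F=WRRB R=GRYG B=BYOB L=GOOW
Query: D face = GRYW

Answer: G R Y W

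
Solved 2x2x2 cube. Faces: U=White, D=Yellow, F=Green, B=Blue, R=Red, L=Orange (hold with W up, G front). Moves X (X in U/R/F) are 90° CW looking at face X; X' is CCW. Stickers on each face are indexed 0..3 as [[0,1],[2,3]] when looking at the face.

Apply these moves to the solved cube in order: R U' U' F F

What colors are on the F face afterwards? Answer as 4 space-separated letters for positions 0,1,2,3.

Answer: Y G B W

Derivation:
After move 1 (R): R=RRRR U=WGWG F=GYGY D=YBYB B=WBWB
After move 2 (U'): U=GGWW F=OOGY R=GYRR B=RRWB L=WBOO
After move 3 (U'): U=GWGW F=WBGY R=OORR B=GYWB L=RROO
After move 4 (F): F=GWYB U=GWOR R=GOWR D=ROYB L=RYOB
After move 5 (F): F=YGBW U=GWBY R=OORR D=WGYB L=RROO
Query: F face = YGBW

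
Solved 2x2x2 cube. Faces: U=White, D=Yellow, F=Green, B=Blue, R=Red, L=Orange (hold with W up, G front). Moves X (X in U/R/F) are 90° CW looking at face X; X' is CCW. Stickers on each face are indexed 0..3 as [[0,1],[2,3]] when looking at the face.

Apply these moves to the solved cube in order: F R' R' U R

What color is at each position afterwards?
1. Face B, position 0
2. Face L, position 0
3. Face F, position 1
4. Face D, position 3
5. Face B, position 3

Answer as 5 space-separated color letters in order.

After move 1 (F): F=GGGG U=WWOO R=WRWR D=RRYY L=OYOY
After move 2 (R'): R=RRWW U=WBOB F=GWGO D=RGYG B=YBRB
After move 3 (R'): R=RWRW U=WROY F=GBGB D=RWYO B=GBGB
After move 4 (U): U=OWYR F=RWGB R=GBRW B=OYGB L=GBOY
After move 5 (R): R=RGWB U=OWYB F=RWGO D=RGYO B=RYWB
Query 1: B[0] = R
Query 2: L[0] = G
Query 3: F[1] = W
Query 4: D[3] = O
Query 5: B[3] = B

Answer: R G W O B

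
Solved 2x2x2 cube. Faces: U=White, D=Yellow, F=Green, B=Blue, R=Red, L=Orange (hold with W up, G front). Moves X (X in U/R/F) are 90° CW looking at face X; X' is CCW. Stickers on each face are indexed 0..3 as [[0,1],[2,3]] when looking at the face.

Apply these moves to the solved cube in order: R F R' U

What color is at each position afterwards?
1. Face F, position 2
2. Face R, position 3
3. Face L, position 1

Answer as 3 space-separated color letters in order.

Answer: Y G G

Derivation:
After move 1 (R): R=RRRR U=WGWG F=GYGY D=YBYB B=WBWB
After move 2 (F): F=GGYY U=WGOO R=WRGR D=RRYB L=OYOB
After move 3 (R'): R=RRWG U=WWOW F=GGYO D=RGYY B=BBRB
After move 4 (U): U=OWWW F=RRYO R=BBWG B=OYRB L=GGOB
Query 1: F[2] = Y
Query 2: R[3] = G
Query 3: L[1] = G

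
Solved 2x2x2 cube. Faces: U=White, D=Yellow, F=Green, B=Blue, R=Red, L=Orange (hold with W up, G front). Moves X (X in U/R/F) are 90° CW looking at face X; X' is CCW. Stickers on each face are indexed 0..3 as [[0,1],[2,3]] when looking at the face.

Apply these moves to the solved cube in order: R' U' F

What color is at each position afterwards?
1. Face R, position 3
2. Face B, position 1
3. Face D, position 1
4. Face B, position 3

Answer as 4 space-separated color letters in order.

After move 1 (R'): R=RRRR U=WBWB F=GWGW D=YGYG B=YBYB
After move 2 (U'): U=BBWW F=OOGW R=GWRR B=RRYB L=YBOO
After move 3 (F): F=GOWO U=BBOB R=WWWR D=RGYG L=YYOG
Query 1: R[3] = R
Query 2: B[1] = R
Query 3: D[1] = G
Query 4: B[3] = B

Answer: R R G B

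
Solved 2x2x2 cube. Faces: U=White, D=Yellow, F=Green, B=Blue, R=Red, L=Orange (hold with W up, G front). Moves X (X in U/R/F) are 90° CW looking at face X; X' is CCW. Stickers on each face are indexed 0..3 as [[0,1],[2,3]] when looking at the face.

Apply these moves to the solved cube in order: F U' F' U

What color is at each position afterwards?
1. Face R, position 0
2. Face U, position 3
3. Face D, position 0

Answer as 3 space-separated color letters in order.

Answer: W O B

Derivation:
After move 1 (F): F=GGGG U=WWOO R=WRWR D=RRYY L=OYOY
After move 2 (U'): U=WOWO F=OYGG R=GGWR B=WRBB L=BBOY
After move 3 (F'): F=YGOG U=WOGW R=RGRR D=BYYY L=BOOW
After move 4 (U): U=GWWO F=RGOG R=WRRR B=BOBB L=YGOW
Query 1: R[0] = W
Query 2: U[3] = O
Query 3: D[0] = B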